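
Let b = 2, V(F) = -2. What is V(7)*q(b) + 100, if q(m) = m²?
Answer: 92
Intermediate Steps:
V(7)*q(b) + 100 = -2*2² + 100 = -2*4 + 100 = -8 + 100 = 92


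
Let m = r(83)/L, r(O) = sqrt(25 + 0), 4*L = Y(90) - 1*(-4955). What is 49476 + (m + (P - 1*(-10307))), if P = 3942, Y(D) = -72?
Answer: 311169195/4883 ≈ 63725.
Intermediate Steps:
L = 4883/4 (L = (-72 - 1*(-4955))/4 = (-72 + 4955)/4 = (1/4)*4883 = 4883/4 ≈ 1220.8)
r(O) = 5 (r(O) = sqrt(25) = 5)
m = 20/4883 (m = 5/(4883/4) = 5*(4/4883) = 20/4883 ≈ 0.0040958)
49476 + (m + (P - 1*(-10307))) = 49476 + (20/4883 + (3942 - 1*(-10307))) = 49476 + (20/4883 + (3942 + 10307)) = 49476 + (20/4883 + 14249) = 49476 + 69577887/4883 = 311169195/4883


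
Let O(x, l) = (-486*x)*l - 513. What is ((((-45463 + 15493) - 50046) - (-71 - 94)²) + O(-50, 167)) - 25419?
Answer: 3924927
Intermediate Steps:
O(x, l) = -513 - 486*l*x (O(x, l) = -486*l*x - 513 = -513 - 486*l*x)
((((-45463 + 15493) - 50046) - (-71 - 94)²) + O(-50, 167)) - 25419 = ((((-45463 + 15493) - 50046) - (-71 - 94)²) + (-513 - 486*167*(-50))) - 25419 = (((-29970 - 50046) - 1*(-165)²) + (-513 + 4058100)) - 25419 = ((-80016 - 1*27225) + 4057587) - 25419 = ((-80016 - 27225) + 4057587) - 25419 = (-107241 + 4057587) - 25419 = 3950346 - 25419 = 3924927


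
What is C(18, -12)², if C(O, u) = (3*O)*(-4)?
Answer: 46656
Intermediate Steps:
C(O, u) = -12*O
C(18, -12)² = (-12*18)² = (-216)² = 46656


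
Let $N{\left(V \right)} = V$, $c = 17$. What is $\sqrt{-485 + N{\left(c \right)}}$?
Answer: $6 i \sqrt{13} \approx 21.633 i$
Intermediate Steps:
$\sqrt{-485 + N{\left(c \right)}} = \sqrt{-485 + 17} = \sqrt{-468} = 6 i \sqrt{13}$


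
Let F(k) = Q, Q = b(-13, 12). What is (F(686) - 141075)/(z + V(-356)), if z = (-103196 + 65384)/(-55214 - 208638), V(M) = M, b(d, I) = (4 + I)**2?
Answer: 9288843697/23473375 ≈ 395.72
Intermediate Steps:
Q = 256 (Q = (4 + 12)**2 = 16**2 = 256)
F(k) = 256
z = 9453/65963 (z = -37812/(-263852) = -37812*(-1/263852) = 9453/65963 ≈ 0.14331)
(F(686) - 141075)/(z + V(-356)) = (256 - 141075)/(9453/65963 - 356) = -140819/(-23473375/65963) = -140819*(-65963/23473375) = 9288843697/23473375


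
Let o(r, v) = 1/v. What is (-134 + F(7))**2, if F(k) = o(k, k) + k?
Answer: 788544/49 ≈ 16093.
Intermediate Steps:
F(k) = k + 1/k (F(k) = 1/k + k = k + 1/k)
(-134 + F(7))**2 = (-134 + (7 + 1/7))**2 = (-134 + 50/7)**2 = (-888/7)**2 = 788544/49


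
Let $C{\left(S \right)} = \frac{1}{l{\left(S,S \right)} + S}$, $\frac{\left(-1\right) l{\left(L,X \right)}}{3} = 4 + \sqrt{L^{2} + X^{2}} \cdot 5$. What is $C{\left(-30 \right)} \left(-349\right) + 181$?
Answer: $\frac{12161843}{67206} + \frac{8725 \sqrt{2}}{22402} \approx 181.51$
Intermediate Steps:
$l{\left(L,X \right)} = -12 - 15 \sqrt{L^{2} + X^{2}}$ ($l{\left(L,X \right)} = - 3 \left(4 + \sqrt{L^{2} + X^{2}} \cdot 5\right) = - 3 \left(4 + 5 \sqrt{L^{2} + X^{2}}\right) = -12 - 15 \sqrt{L^{2} + X^{2}}$)
$C{\left(S \right)} = \frac{1}{-12 + S - 15 \sqrt{2} \sqrt{S^{2}}}$ ($C{\left(S \right)} = \frac{1}{\left(-12 - 15 \sqrt{S^{2} + S^{2}}\right) + S} = \frac{1}{\left(-12 - 15 \sqrt{2 S^{2}}\right) + S} = \frac{1}{\left(-12 - 15 \sqrt{2} \sqrt{S^{2}}\right) + S} = \frac{1}{-12 + S - 15 \sqrt{2} \sqrt{S^{2}}}$)
$C{\left(-30 \right)} \left(-349\right) + 181 = \frac{1}{-12 - 30 - 15 \sqrt{2} \sqrt{\left(-30\right)^{2}}} \left(-349\right) + 181 = \frac{1}{-12 - 30 - 15 \sqrt{2} \sqrt{900}} \left(-349\right) + 181 = \frac{1}{-12 - 30 - 15 \sqrt{2} \cdot 30} \left(-349\right) + 181 = \frac{1}{-12 - 30 - 450 \sqrt{2}} \left(-349\right) + 181 = \frac{1}{-42 - 450 \sqrt{2}} \left(-349\right) + 181 = - \frac{349}{-42 - 450 \sqrt{2}} + 181 = 181 - \frac{349}{-42 - 450 \sqrt{2}}$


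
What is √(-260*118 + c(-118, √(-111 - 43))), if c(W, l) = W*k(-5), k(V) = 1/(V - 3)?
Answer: 3*I*√13629/2 ≈ 175.11*I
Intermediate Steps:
k(V) = 1/(-3 + V)
c(W, l) = -W/8 (c(W, l) = W/(-3 - 5) = W/(-8) = W*(-⅛) = -W/8)
√(-260*118 + c(-118, √(-111 - 43))) = √(-260*118 - ⅛*(-118)) = √(-30680 + 59/4) = √(-122661/4) = 3*I*√13629/2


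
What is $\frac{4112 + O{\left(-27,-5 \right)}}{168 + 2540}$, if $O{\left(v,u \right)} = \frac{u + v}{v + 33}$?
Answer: $\frac{3080}{2031} \approx 1.5165$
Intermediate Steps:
$O{\left(v,u \right)} = \frac{u + v}{33 + v}$
$\frac{4112 + O{\left(-27,-5 \right)}}{168 + 2540} = \frac{4112 + \frac{-5 - 27}{33 - 27}}{168 + 2540} = \frac{4112 + \frac{1}{6} \left(-32\right)}{2708} = \left(4112 + \frac{1}{6} \left(-32\right)\right) \frac{1}{2708} = \left(4112 - \frac{16}{3}\right) \frac{1}{2708} = \frac{12320}{3} \cdot \frac{1}{2708} = \frac{3080}{2031}$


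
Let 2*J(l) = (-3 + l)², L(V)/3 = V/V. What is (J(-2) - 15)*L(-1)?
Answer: -15/2 ≈ -7.5000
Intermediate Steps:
L(V) = 3 (L(V) = 3*(V/V) = 3*1 = 3)
J(l) = (-3 + l)²/2
(J(-2) - 15)*L(-1) = ((-3 - 2)²/2 - 15)*3 = ((½)*(-5)² - 15)*3 = ((½)*25 - 15)*3 = (25/2 - 15)*3 = -5/2*3 = -15/2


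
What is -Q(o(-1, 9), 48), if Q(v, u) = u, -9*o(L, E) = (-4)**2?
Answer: -48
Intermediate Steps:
o(L, E) = -16/9 (o(L, E) = -1/9*(-4)**2 = -1/9*16 = -16/9)
-Q(o(-1, 9), 48) = -1*48 = -48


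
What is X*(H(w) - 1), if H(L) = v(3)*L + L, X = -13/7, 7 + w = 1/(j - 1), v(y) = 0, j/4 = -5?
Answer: 2197/147 ≈ 14.946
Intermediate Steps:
j = -20 (j = 4*(-5) = -20)
w = -148/21 (w = -7 + 1/(-20 - 1) = -7 + 1/(-21) = -7 - 1/21 = -148/21 ≈ -7.0476)
X = -13/7 (X = -13*⅐ = -13/7 ≈ -1.8571)
H(L) = L (H(L) = 0*L + L = 0 + L = L)
X*(H(w) - 1) = -13*(-148/21 - 1)/7 = -13/7*(-169/21) = 2197/147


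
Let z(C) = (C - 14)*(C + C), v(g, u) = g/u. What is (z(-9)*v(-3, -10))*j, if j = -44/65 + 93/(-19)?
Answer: -4273101/6175 ≈ -692.00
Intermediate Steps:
j = -6881/1235 (j = -44*1/65 + 93*(-1/19) = -44/65 - 93/19 = -6881/1235 ≈ -5.5717)
z(C) = 2*C*(-14 + C) (z(C) = (-14 + C)*(2*C) = 2*C*(-14 + C))
(z(-9)*v(-3, -10))*j = ((2*(-9)*(-14 - 9))*(-3/(-10)))*(-6881/1235) = ((2*(-9)*(-23))*(-3*(-⅒)))*(-6881/1235) = (414*(3/10))*(-6881/1235) = (621/5)*(-6881/1235) = -4273101/6175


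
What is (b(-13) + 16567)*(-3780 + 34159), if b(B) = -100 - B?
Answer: 500645920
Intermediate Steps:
(b(-13) + 16567)*(-3780 + 34159) = ((-100 - 1*(-13)) + 16567)*(-3780 + 34159) = ((-100 + 13) + 16567)*30379 = (-87 + 16567)*30379 = 16480*30379 = 500645920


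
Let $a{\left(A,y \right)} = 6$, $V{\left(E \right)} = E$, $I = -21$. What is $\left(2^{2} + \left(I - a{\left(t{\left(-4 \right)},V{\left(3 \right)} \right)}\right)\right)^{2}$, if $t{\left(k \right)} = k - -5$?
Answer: $529$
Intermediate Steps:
$t{\left(k \right)} = 5 + k$ ($t{\left(k \right)} = k + 5 = 5 + k$)
$\left(2^{2} + \left(I - a{\left(t{\left(-4 \right)},V{\left(3 \right)} \right)}\right)\right)^{2} = \left(2^{2} - 27\right)^{2} = \left(4 - 27\right)^{2} = \left(-23\right)^{2} = 529$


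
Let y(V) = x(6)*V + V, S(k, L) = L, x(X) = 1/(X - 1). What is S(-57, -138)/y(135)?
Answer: -23/27 ≈ -0.85185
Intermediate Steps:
x(X) = 1/(-1 + X)
y(V) = 6*V/5 (y(V) = V/(-1 + 6) + V = V/5 + V = 6*V/5)
S(-57, -138)/y(135) = -138/((6/5)*135) = -138/162 = -138*1/162 = -23/27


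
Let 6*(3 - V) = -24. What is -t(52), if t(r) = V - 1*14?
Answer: 7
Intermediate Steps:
V = 7 (V = 3 - ⅙*(-24) = 3 + 4 = 7)
t(r) = -7 (t(r) = 7 - 1*14 = 7 - 14 = -7)
-t(52) = -1*(-7) = 7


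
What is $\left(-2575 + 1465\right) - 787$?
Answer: $-1897$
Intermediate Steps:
$\left(-2575 + 1465\right) - 787 = -1110 - 787 = -1897$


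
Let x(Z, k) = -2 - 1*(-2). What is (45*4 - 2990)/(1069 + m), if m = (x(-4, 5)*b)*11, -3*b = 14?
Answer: -2810/1069 ≈ -2.6286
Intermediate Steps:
x(Z, k) = 0 (x(Z, k) = -2 + 2 = 0)
b = -14/3 (b = -⅓*14 = -14/3 ≈ -4.6667)
m = 0 (m = (0*(-14/3))*11 = 0*11 = 0)
(45*4 - 2990)/(1069 + m) = (45*4 - 2990)/(1069 + 0) = (180 - 2990)/1069 = -2810*1/1069 = -2810/1069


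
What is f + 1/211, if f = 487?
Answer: 102758/211 ≈ 487.00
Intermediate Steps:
f + 1/211 = 487 + 1/211 = 102758/211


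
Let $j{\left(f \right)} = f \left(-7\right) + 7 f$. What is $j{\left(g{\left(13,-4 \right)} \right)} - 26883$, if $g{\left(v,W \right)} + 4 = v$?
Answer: $-26883$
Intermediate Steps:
$g{\left(v,W \right)} = -4 + v$
$j{\left(f \right)} = 0$ ($j{\left(f \right)} = - 7 f + 7 f = 0$)
$j{\left(g{\left(13,-4 \right)} \right)} - 26883 = 0 - 26883 = -26883$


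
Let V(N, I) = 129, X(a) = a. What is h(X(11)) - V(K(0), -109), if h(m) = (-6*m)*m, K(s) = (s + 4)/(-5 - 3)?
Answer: -855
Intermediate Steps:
K(s) = -1/2 - s/8 (K(s) = (4 + s)/(-8) = (4 + s)*(-1/8) = -1/2 - s/8)
h(m) = -6*m**2
h(X(11)) - V(K(0), -109) = -6*11**2 - 1*129 = -6*121 - 129 = -726 - 129 = -855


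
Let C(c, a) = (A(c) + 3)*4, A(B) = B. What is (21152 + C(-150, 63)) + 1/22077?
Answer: 453991429/22077 ≈ 20564.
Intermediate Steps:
C(c, a) = 12 + 4*c (C(c, a) = (c + 3)*4 = (3 + c)*4 = 12 + 4*c)
(21152 + C(-150, 63)) + 1/22077 = (21152 + (12 + 4*(-150))) + 1/22077 = (21152 + (12 - 600)) + 1/22077 = (21152 - 588) + 1/22077 = 20564 + 1/22077 = 453991429/22077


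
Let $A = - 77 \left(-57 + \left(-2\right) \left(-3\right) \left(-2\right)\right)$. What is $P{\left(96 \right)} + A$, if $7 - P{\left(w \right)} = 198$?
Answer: $5122$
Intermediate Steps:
$P{\left(w \right)} = -191$ ($P{\left(w \right)} = 7 - 198 = -191$)
$A = 5313$ ($A = - 77 \left(-57 + 6 \left(-2\right)\right) = - 77 \left(-57 - 12\right) = \left(-77\right) \left(-69\right) = 5313$)
$P{\left(96 \right)} + A = -191 + 5313 = 5122$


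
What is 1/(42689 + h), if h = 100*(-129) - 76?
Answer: 1/29713 ≈ 3.3655e-5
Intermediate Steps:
h = -12976 (h = -12900 - 76 = -12976)
1/(42689 + h) = 1/(42689 - 12976) = 1/29713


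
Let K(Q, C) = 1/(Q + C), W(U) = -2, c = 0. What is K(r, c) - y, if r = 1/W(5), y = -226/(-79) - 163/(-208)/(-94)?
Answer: -7495091/1544608 ≈ -4.8524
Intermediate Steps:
y = 4405875/1544608 (y = -226*(-1/79) - 163*(-1/208)*(-1/94) = 226/79 + (163/208)*(-1/94) = 226/79 - 163/19552 = 4405875/1544608 ≈ 2.8524)
r = -½ (r = 1/(-2) = -½ ≈ -0.50000)
K(Q, C) = 1/(C + Q)
K(r, c) - y = 1/(0 - ½) - 1*4405875/1544608 = 1/(-½) - 4405875/1544608 = -2 - 4405875/1544608 = -7495091/1544608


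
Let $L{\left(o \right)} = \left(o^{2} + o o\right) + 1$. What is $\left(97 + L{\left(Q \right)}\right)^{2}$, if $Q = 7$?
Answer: $38416$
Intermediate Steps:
$L{\left(o \right)} = 1 + 2 o^{2}$ ($L{\left(o \right)} = \left(o^{2} + o^{2}\right) + 1 = 2 o^{2} + 1 = 1 + 2 o^{2}$)
$\left(97 + L{\left(Q \right)}\right)^{2} = \left(97 + \left(1 + 2 \cdot 7^{2}\right)\right)^{2} = \left(97 + \left(1 + 2 \cdot 49\right)\right)^{2} = \left(97 + \left(1 + 98\right)\right)^{2} = \left(97 + 99\right)^{2} = 196^{2} = 38416$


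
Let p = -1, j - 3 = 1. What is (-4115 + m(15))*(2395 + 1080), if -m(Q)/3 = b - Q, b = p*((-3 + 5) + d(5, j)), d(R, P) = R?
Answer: -14070275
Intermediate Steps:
j = 4 (j = 3 + 1 = 4)
b = -7 (b = -((-3 + 5) + 5) = -(2 + 5) = -1*7 = -7)
m(Q) = 21 + 3*Q (m(Q) = -3*(-7 - Q) = 21 + 3*Q)
(-4115 + m(15))*(2395 + 1080) = (-4115 + (21 + 3*15))*(2395 + 1080) = (-4115 + (21 + 45))*3475 = (-4115 + 66)*3475 = -4049*3475 = -14070275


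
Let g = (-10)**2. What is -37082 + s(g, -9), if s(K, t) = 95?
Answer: -36987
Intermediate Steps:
g = 100
-37082 + s(g, -9) = -37082 + 95 = -36987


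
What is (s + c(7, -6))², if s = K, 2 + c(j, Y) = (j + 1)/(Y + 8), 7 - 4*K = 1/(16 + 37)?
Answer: 157609/11236 ≈ 14.027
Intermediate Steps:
K = 185/106 (K = 7/4 - 1/(4*(16 + 37)) = 7/4 - ¼/53 = 7/4 - ¼*1/53 = 7/4 - 1/212 = 185/106 ≈ 1.7453)
c(j, Y) = -2 + (1 + j)/(8 + Y) (c(j, Y) = -2 + (j + 1)/(Y + 8) = -2 + (1 + j)/(8 + Y))
s = 185/106 ≈ 1.7453
(s + c(7, -6))² = (185/106 + (-15 + 7 - 2*(-6))/(8 - 6))² = (185/106 + (-15 + 7 + 12)/2)² = (185/106 + (½)*4)² = (185/106 + 2)² = (397/106)² = 157609/11236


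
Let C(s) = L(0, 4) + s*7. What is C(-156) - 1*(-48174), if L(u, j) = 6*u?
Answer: 47082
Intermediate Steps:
C(s) = 7*s (C(s) = 6*0 + s*7 = 0 + 7*s = 7*s)
C(-156) - 1*(-48174) = 7*(-156) - 1*(-48174) = -1092 + 48174 = 47082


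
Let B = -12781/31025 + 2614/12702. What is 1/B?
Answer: -2699175/556472 ≈ -4.8505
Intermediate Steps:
B = -556472/2699175 (B = -12781*1/31025 + 2614*(1/12702) = -12781/31025 + 1307/6351 = -556472/2699175 ≈ -0.20616)
1/B = 1/(-556472/2699175) = -2699175/556472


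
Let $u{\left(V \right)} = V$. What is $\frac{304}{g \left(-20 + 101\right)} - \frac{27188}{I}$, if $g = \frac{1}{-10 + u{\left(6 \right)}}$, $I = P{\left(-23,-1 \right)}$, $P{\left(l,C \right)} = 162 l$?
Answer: $- \frac{14374}{1863} \approx -7.7155$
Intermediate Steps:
$I = -3726$ ($I = 162 \left(-23\right) = -3726$)
$g = - \frac{1}{4}$ ($g = \frac{1}{-10 + 6} = \frac{1}{-4} = - \frac{1}{4} \approx -0.25$)
$\frac{304}{g \left(-20 + 101\right)} - \frac{27188}{I} = \frac{304}{\left(- \frac{1}{4}\right) \left(-20 + 101\right)} - \frac{27188}{-3726} = \frac{304}{\left(- \frac{1}{4}\right) 81} - - \frac{13594}{1863} = \frac{304}{- \frac{81}{4}} + \frac{13594}{1863} = 304 \left(- \frac{4}{81}\right) + \frac{13594}{1863} = - \frac{1216}{81} + \frac{13594}{1863} = - \frac{14374}{1863}$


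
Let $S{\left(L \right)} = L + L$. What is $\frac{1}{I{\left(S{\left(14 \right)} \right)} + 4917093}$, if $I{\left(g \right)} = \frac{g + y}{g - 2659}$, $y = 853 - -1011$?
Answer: $\frac{2631}{12936869791} \approx 2.0337 \cdot 10^{-7}$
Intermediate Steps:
$y = 1864$ ($y = 853 + 1011 = 1864$)
$S{\left(L \right)} = 2 L$
$I{\left(g \right)} = \frac{1864 + g}{-2659 + g}$ ($I{\left(g \right)} = \frac{g + 1864}{g - 2659} = \frac{1864 + g}{-2659 + g}$)
$\frac{1}{I{\left(S{\left(14 \right)} \right)} + 4917093} = \frac{1}{\frac{1864 + 2 \cdot 14}{-2659 + 2 \cdot 14} + 4917093} = \frac{1}{\frac{1864 + 28}{-2659 + 28} + 4917093} = \frac{1}{\frac{1}{-2631} \cdot 1892 + 4917093} = \frac{1}{\left(- \frac{1}{2631}\right) 1892 + 4917093} = \frac{1}{- \frac{1892}{2631} + 4917093} = \frac{1}{\frac{12936869791}{2631}} = \frac{2631}{12936869791}$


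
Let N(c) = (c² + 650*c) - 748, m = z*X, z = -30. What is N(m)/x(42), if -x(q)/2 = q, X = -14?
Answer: -112163/21 ≈ -5341.1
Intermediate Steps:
x(q) = -2*q
m = 420 (m = -30*(-14) = 420)
N(c) = -748 + c² + 650*c
N(m)/x(42) = (-748 + 420² + 650*420)/((-2*42)) = (-748 + 176400 + 273000)/(-84) = 448652*(-1/84) = -112163/21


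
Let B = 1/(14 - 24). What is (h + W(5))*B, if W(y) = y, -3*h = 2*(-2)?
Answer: -19/30 ≈ -0.63333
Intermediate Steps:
B = -⅒ (B = 1/(-10) = -⅒ ≈ -0.10000)
h = 4/3 (h = -2*(-2)/3 = -⅓*(-4) = 4/3 ≈ 1.3333)
(h + W(5))*B = (4/3 + 5)*(-⅒) = (19/3)*(-⅒) = -19/30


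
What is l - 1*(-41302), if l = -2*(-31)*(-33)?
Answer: 39256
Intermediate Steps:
l = -2046 (l = 62*(-33) = -2046)
l - 1*(-41302) = -2046 - 1*(-41302) = -2046 + 41302 = 39256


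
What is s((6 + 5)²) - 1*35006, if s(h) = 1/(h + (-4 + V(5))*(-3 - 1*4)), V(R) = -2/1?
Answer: -5705977/163 ≈ -35006.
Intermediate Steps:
V(R) = -2 (V(R) = -2*1 = -2)
s(h) = 1/(42 + h) (s(h) = 1/(h + (-4 - 2)*(-3 - 1*4)) = 1/(h - 6*(-3 - 4)) = 1/(h - 6*(-7)) = 1/(h + 42) = 1/(42 + h))
s((6 + 5)²) - 1*35006 = 1/(42 + (6 + 5)²) - 1*35006 = 1/(42 + 11²) - 35006 = 1/(42 + 121) - 35006 = 1/163 - 35006 = -5705977/163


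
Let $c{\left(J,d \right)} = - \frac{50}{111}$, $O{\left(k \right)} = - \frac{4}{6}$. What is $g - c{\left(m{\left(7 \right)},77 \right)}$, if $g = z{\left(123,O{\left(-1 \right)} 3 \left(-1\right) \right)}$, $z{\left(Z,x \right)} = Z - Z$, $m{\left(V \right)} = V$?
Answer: $\frac{50}{111} \approx 0.45045$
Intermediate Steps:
$O{\left(k \right)} = - \frac{2}{3}$ ($O{\left(k \right)} = \left(-4\right) \frac{1}{6} = - \frac{2}{3}$)
$c{\left(J,d \right)} = - \frac{50}{111}$ ($c{\left(J,d \right)} = \left(-50\right) \frac{1}{111} = - \frac{50}{111}$)
$z{\left(Z,x \right)} = 0$
$g = 0$
$g - c{\left(m{\left(7 \right)},77 \right)} = 0 - - \frac{50}{111} = 0 + \frac{50}{111} = \frac{50}{111}$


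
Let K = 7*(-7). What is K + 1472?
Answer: 1423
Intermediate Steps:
K = -49
K + 1472 = -49 + 1472 = 1423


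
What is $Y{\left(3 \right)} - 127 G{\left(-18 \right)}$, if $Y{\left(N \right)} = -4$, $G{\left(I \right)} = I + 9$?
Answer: $1139$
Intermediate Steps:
$G{\left(I \right)} = 9 + I$
$Y{\left(3 \right)} - 127 G{\left(-18 \right)} = -4 - 127 \left(9 - 18\right) = -4 - -1143 = -4 + 1143 = 1139$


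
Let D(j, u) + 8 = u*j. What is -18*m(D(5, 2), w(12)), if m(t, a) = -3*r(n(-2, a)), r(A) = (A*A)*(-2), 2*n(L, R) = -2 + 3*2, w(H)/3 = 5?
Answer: -432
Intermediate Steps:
w(H) = 15 (w(H) = 3*5 = 15)
D(j, u) = -8 + j*u (D(j, u) = -8 + u*j = -8 + j*u)
n(L, R) = 2 (n(L, R) = (-2 + 3*2)/2 = (-2 + 6)/2 = (1/2)*4 = 2)
r(A) = -2*A**2 (r(A) = A**2*(-2) = -2*A**2)
m(t, a) = 24 (m(t, a) = -(-6)*2**2 = -(-6)*4 = -3*(-8) = 24)
-18*m(D(5, 2), w(12)) = -18*24 = -432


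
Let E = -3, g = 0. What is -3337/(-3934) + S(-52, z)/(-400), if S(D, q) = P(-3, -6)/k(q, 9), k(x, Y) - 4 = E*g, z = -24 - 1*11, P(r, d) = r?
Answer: 2675501/3147200 ≈ 0.85012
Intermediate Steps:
z = -35 (z = -24 - 11 = -35)
k(x, Y) = 4 (k(x, Y) = 4 - 3*0 = 4 + 0 = 4)
S(D, q) = -3/4
-3337/(-3934) + S(-52, z)/(-400) = -3337/(-3934) - 3/4/(-400) = -3337*(-1/3934) - 3/4*(-1/400) = 3337/3934 + 3/1600 = 2675501/3147200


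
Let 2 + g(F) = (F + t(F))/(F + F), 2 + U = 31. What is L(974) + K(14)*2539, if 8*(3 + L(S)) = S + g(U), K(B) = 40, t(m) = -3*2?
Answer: 47178847/464 ≈ 1.0168e+5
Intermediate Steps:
t(m) = -6
U = 29 (U = -2 + 31 = 29)
g(F) = -2 + (-6 + F)/(2*F) (g(F) = -2 + (F - 6)/(F + F) = -2 + (-6 + F)/((2*F)) = -2 + (-6 + F)*(1/(2*F)) = -2 + (-6 + F)/(2*F))
L(S) = -1485/464 + S/8 (L(S) = -3 + (S + (-3/2 - 3/29))/8 = -3 + (S - 93/58)/8 = -3 + (-93/58 + S)/8 = -3 + (-93/464 + S/8) = -1485/464 + S/8)
L(974) + K(14)*2539 = (-1485/464 + (⅛)*974) + 40*2539 = (-1485/464 + 487/4) + 101560 = 55007/464 + 101560 = 47178847/464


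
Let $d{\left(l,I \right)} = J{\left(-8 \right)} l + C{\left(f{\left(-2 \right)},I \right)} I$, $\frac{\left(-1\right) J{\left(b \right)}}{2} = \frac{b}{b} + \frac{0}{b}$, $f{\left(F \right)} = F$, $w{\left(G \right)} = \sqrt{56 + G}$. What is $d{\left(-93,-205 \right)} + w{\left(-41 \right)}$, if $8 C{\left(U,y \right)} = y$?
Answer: $\frac{43513}{8} + \sqrt{15} \approx 5443.0$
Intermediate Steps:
$J{\left(b \right)} = -2$ ($J{\left(b \right)} = - 2 \left(\frac{b}{b} + \frac{0}{b}\right) = - 2 \left(1 + 0\right) = \left(-2\right) 1 = -2$)
$C{\left(U,y \right)} = \frac{y}{8}$
$d{\left(l,I \right)} = - 2 l + \frac{I^{2}}{8}$ ($d{\left(l,I \right)} = - 2 l + \frac{I}{8} I = - 2 l + \frac{I^{2}}{8}$)
$d{\left(-93,-205 \right)} + w{\left(-41 \right)} = \left(\left(-2\right) \left(-93\right) + \frac{\left(-205\right)^{2}}{8}\right) + \sqrt{56 - 41} = \left(186 + \frac{1}{8} \cdot 42025\right) + \sqrt{15} = \left(186 + \frac{42025}{8}\right) + \sqrt{15} = \frac{43513}{8} + \sqrt{15}$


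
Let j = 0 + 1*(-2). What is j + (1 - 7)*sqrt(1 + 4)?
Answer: -2 - 6*sqrt(5) ≈ -15.416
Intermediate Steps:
j = -2 (j = 0 - 2 = -2)
j + (1 - 7)*sqrt(1 + 4) = -2 + (1 - 7)*sqrt(1 + 4) = -2 - 6*sqrt(5)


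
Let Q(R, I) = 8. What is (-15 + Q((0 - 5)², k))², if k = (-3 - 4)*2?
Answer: 49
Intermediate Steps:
k = -14 (k = -7*2 = -14)
(-15 + Q((0 - 5)², k))² = (-15 + 8)² = (-7)² = 49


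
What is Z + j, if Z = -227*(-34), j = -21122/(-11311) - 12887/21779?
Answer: 1901583883323/246342269 ≈ 7719.3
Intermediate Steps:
j = 314251181/246342269 (j = -21122*(-1/11311) - 12887*1/21779 = 21122/11311 - 12887/21779 = 314251181/246342269 ≈ 1.2757)
Z = 7718
Z + j = 7718 + 314251181/246342269 = 1901583883323/246342269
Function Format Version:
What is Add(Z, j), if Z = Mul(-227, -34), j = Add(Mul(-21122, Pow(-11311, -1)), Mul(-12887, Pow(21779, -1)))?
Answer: Rational(1901583883323, 246342269) ≈ 7719.3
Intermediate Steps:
j = Rational(314251181, 246342269) (j = Add(Mul(-21122, Rational(-1, 11311)), Mul(-12887, Rational(1, 21779))) = Add(Rational(21122, 11311), Rational(-12887, 21779)) = Rational(314251181, 246342269) ≈ 1.2757)
Z = 7718
Add(Z, j) = Add(7718, Rational(314251181, 246342269)) = Rational(1901583883323, 246342269)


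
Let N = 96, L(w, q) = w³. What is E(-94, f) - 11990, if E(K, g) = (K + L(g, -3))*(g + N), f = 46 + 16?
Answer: 37628982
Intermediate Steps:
f = 62
E(K, g) = (96 + g)*(K + g³) (E(K, g) = (K + g³)*(g + 96) = (K + g³)*(96 + g) = (96 + g)*(K + g³))
E(-94, f) - 11990 = (62⁴ + 96*(-94) + 96*62³ - 94*62) - 11990 = (14776336 - 9024 + 96*238328 - 5828) - 11990 = (14776336 - 9024 + 22879488 - 5828) - 11990 = 37640972 - 11990 = 37628982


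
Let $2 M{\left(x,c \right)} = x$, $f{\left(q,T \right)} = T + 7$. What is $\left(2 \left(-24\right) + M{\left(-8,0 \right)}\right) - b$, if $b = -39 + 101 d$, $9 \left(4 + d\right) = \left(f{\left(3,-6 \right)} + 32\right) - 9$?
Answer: $\frac{365}{3} \approx 121.67$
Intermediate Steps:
$f{\left(q,T \right)} = 7 + T$
$M{\left(x,c \right)} = \frac{x}{2}$
$d = - \frac{4}{3}$ ($d = -4 + \frac{\left(\left(7 - 6\right) + 32\right) - 9}{9} = -4 + \frac{\left(1 + 32\right) - 9}{9} = -4 + \frac{33 - 9}{9} = -4 + \frac{1}{9} \cdot 24 = -4 + \frac{8}{3} = - \frac{4}{3} \approx -1.3333$)
$b = - \frac{521}{3}$ ($b = -39 + 101 \left(- \frac{4}{3}\right) = -39 - \frac{404}{3} = - \frac{521}{3} \approx -173.67$)
$\left(2 \left(-24\right) + M{\left(-8,0 \right)}\right) - b = \left(2 \left(-24\right) + \frac{1}{2} \left(-8\right)\right) - - \frac{521}{3} = \left(-48 - 4\right) + \frac{521}{3} = -52 + \frac{521}{3} = \frac{365}{3}$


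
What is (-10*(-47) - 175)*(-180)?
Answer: -53100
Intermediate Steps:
(-10*(-47) - 175)*(-180) = (470 - 175)*(-180) = 295*(-180) = -53100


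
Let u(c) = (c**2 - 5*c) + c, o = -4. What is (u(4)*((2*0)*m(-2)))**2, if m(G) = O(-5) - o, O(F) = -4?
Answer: 0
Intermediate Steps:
m(G) = 0 (m(G) = -4 - 1*(-4) = -4 + 4 = 0)
u(c) = c**2 - 4*c
(u(4)*((2*0)*m(-2)))**2 = ((4*(-4 + 4))*((2*0)*0))**2 = ((4*0)*(0*0))**2 = (0*0)**2 = 0**2 = 0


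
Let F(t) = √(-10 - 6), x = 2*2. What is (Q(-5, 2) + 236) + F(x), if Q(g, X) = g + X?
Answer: 233 + 4*I ≈ 233.0 + 4.0*I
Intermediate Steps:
x = 4
Q(g, X) = X + g
F(t) = 4*I (F(t) = √(-16) = 4*I)
(Q(-5, 2) + 236) + F(x) = ((2 - 5) + 236) + 4*I = (-3 + 236) + 4*I = 233 + 4*I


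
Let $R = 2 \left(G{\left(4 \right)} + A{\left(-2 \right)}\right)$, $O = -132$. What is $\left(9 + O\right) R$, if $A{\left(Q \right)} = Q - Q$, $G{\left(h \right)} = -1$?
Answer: $246$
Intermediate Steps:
$A{\left(Q \right)} = 0$
$R = -2$ ($R = 2 \left(-1 + 0\right) = 2 \left(-1\right) = -2$)
$\left(9 + O\right) R = \left(9 - 132\right) \left(-2\right) = \left(-123\right) \left(-2\right) = 246$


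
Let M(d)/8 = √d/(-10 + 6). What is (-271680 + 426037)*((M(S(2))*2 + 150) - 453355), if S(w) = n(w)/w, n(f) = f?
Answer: -69955981613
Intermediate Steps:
S(w) = 1 (S(w) = w/w = 1)
M(d) = -2*√d (M(d) = 8*(√d/(-10 + 6)) = 8*(√d/(-4)) = 8*(-√d/4) = -2*√d)
(-271680 + 426037)*((M(S(2))*2 + 150) - 453355) = (-271680 + 426037)*((-2*√1*2 + 150) - 453355) = 154357*((-2*1*2 + 150) - 453355) = 154357*((-2*2 + 150) - 453355) = 154357*((-4 + 150) - 453355) = 154357*(146 - 453355) = 154357*(-453209) = -69955981613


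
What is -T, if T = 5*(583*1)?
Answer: -2915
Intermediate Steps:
T = 2915 (T = 5*583 = 2915)
-T = -1*2915 = -2915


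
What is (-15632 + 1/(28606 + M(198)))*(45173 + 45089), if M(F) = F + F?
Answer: -20460556898453/14501 ≈ -1.4110e+9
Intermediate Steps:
M(F) = 2*F
(-15632 + 1/(28606 + M(198)))*(45173 + 45089) = (-15632 + 1/(28606 + 2*198))*(45173 + 45089) = (-15632 + 1/(28606 + 396))*90262 = (-15632 + 1/29002)*90262 = -453359263/29002*90262 = -20460556898453/14501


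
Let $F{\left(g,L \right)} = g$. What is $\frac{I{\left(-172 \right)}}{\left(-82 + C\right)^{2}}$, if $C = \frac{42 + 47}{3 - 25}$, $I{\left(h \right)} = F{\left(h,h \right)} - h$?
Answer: $0$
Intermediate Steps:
$I{\left(h \right)} = 0$ ($I{\left(h \right)} = h - h = 0$)
$C = - \frac{89}{22}$ ($C = \frac{89}{-22} = 89 \left(- \frac{1}{22}\right) = - \frac{89}{22} \approx -4.0455$)
$\frac{I{\left(-172 \right)}}{\left(-82 + C\right)^{2}} = \frac{0}{\left(-82 - \frac{89}{22}\right)^{2}} = \frac{0}{\left(- \frac{1893}{22}\right)^{2}} = \frac{0}{\frac{3583449}{484}} = 0 \cdot \frac{484}{3583449} = 0$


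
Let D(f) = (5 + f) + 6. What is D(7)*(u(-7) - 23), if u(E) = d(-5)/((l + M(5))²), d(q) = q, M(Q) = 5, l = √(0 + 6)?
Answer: -152244/361 + 900*√6/361 ≈ -415.62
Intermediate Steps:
l = √6 ≈ 2.4495
D(f) = 11 + f
u(E) = -5/(5 + √6)² (u(E) = -5/(√6 + 5)² = -5/(5 + √6)²)
D(7)*(u(-7) - 23) = (11 + 7)*(-5/(5 + √6)² - 23) = 18*(-23 - 5/(5 + √6)²) = -414 - 90/(5 + √6)²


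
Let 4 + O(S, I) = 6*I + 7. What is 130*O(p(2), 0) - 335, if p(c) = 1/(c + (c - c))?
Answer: 55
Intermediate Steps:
p(c) = 1/c (p(c) = 1/(c + 0) = 1/c)
O(S, I) = 3 + 6*I (O(S, I) = -4 + (6*I + 7) = -4 + (7 + 6*I) = 3 + 6*I)
130*O(p(2), 0) - 335 = 130*(3 + 6*0) - 335 = 130*(3 + 0) - 335 = 130*3 - 335 = 390 - 335 = 55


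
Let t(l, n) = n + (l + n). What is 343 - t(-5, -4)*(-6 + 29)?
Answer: 642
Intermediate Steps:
t(l, n) = l + 2*n
343 - t(-5, -4)*(-6 + 29) = 343 - (-5 + 2*(-4))*(-6 + 29) = 343 - (-5 - 8)*23 = 343 - (-13)*23 = 343 - 1*(-299) = 343 + 299 = 642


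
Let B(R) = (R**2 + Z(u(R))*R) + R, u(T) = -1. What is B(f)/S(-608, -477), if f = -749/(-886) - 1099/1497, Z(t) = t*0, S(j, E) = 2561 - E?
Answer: 4437855691/109069352259768 ≈ 4.0688e-5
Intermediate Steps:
Z(t) = 0
f = 147539/1326342 (f = -749*(-1/886) - 1099*1/1497 = 749/886 - 1099/1497 = 147539/1326342 ≈ 0.11124)
B(R) = R + R**2 (B(R) = (R**2 + 0*R) + R = (R**2 + 0) + R = R**2 + R = R + R**2)
B(f)/S(-608, -477) = (147539*(1 + 147539/1326342)/1326342)/(2561 - 1*(-477)) = ((147539/1326342)*(1473881/1326342))/(2561 + 477) = (217454928859/1759183100964)/3038 = (217454928859/1759183100964)*(1/3038) = 4437855691/109069352259768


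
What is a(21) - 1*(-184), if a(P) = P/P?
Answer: 185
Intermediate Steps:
a(P) = 1
a(21) - 1*(-184) = 1 - 1*(-184) = 1 + 184 = 185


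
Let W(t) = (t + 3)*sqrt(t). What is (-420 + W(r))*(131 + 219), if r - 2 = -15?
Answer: -147000 - 3500*I*sqrt(13) ≈ -1.47e+5 - 12619.0*I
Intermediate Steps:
r = -13 (r = 2 - 15 = -13)
W(t) = sqrt(t)*(3 + t) (W(t) = (3 + t)*sqrt(t) = sqrt(t)*(3 + t))
(-420 + W(r))*(131 + 219) = (-420 + sqrt(-13)*(3 - 13))*(131 + 219) = (-420 + (I*sqrt(13))*(-10))*350 = (-420 - 10*I*sqrt(13))*350 = -147000 - 3500*I*sqrt(13)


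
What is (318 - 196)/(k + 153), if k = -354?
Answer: -122/201 ≈ -0.60697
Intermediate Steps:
(318 - 196)/(k + 153) = (318 - 196)/(-354 + 153) = 122/(-201) = 122*(-1/201) = -122/201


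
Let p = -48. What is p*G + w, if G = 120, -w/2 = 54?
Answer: -5868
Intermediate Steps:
w = -108 (w = -2*54 = -108)
p*G + w = -48*120 - 108 = -5760 - 108 = -5868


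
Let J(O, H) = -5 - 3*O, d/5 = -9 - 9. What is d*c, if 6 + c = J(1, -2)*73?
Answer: 53100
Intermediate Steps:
d = -90 (d = 5*(-9 - 9) = 5*(-18) = -90)
c = -590 (c = -6 + (-5 - 3*1)*73 = -6 + (-5 - 3)*73 = -6 - 8*73 = -6 - 584 = -590)
d*c = -90*(-590) = 53100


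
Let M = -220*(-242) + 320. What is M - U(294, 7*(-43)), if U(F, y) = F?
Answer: 53266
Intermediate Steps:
M = 53560 (M = 53240 + 320 = 53560)
M - U(294, 7*(-43)) = 53560 - 1*294 = 53560 - 294 = 53266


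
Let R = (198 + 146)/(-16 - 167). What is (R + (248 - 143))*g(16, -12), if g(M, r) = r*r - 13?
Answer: 2472101/183 ≈ 13509.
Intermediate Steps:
g(M, r) = -13 + r**2 (g(M, r) = r**2 - 13 = -13 + r**2)
R = -344/183 (R = 344/(-183) = 344*(-1/183) = -344/183 ≈ -1.8798)
(R + (248 - 143))*g(16, -12) = (-344/183 + (248 - 143))*(-13 + (-12)**2) = (-344/183 + 105)*(-13 + 144) = (18871/183)*131 = 2472101/183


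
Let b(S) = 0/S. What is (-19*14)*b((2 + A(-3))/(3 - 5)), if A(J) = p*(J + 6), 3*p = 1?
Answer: 0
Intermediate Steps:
p = ⅓ (p = (⅓)*1 = ⅓ ≈ 0.33333)
A(J) = 2 + J/3 (A(J) = (J + 6)/3 = (6 + J)/3 = 2 + J/3)
b(S) = 0
(-19*14)*b((2 + A(-3))/(3 - 5)) = -19*14*0 = -266*0 = 0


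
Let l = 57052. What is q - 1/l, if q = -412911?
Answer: -23557398373/57052 ≈ -4.1291e+5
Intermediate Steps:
q - 1/l = -412911 - 1/57052 = -23557398373/57052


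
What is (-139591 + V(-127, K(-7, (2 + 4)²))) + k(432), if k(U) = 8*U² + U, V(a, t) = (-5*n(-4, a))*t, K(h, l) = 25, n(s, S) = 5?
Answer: 1353208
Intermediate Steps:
V(a, t) = -25*t (V(a, t) = (-5*5)*t = -25*t)
k(U) = U + 8*U²
(-139591 + V(-127, K(-7, (2 + 4)²))) + k(432) = (-139591 - 25*25) + 432*(1 + 8*432) = (-139591 - 625) + 432*(1 + 3456) = -140216 + 432*3457 = -140216 + 1493424 = 1353208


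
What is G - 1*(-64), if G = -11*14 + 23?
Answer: -67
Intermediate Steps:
G = -131 (G = -154 + 23 = -131)
G - 1*(-64) = -131 - 1*(-64) = -131 + 64 = -67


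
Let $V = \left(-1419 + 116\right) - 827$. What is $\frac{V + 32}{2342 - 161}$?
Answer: $- \frac{2098}{2181} \approx -0.96194$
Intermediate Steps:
$V = -2130$ ($V = -1303 - 827 = -2130$)
$\frac{V + 32}{2342 - 161} = \frac{-2130 + 32}{2342 - 161} = - \frac{2098}{2181}$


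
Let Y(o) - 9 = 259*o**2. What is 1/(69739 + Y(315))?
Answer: 1/25769023 ≈ 3.8806e-8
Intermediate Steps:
Y(o) = 9 + 259*o**2
1/(69739 + Y(315)) = 1/(69739 + (9 + 259*315**2)) = 1/(69739 + (9 + 259*99225)) = 1/(69739 + (9 + 25699275)) = 1/(69739 + 25699284) = 1/25769023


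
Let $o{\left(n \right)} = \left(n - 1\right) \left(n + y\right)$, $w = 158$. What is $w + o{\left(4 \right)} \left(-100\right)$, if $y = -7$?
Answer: $1058$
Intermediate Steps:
$o{\left(n \right)} = \left(-1 + n\right) \left(-7 + n\right)$ ($o{\left(n \right)} = \left(n - 1\right) \left(n - 7\right) = \left(-1 + n\right) \left(-7 + n\right)$)
$w + o{\left(4 \right)} \left(-100\right) = 158 + \left(7 + 4^{2} - 32\right) \left(-100\right) = 158 + \left(7 + 16 - 32\right) \left(-100\right) = 158 - -900 = 158 + 900 = 1058$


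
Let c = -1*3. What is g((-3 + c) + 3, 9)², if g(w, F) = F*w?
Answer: 729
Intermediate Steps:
c = -3
g((-3 + c) + 3, 9)² = (9*((-3 - 3) + 3))² = (9*(-6 + 3))² = (9*(-3))² = (-27)² = 729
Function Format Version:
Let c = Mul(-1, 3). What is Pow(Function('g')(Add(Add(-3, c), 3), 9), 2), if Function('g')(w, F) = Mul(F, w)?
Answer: 729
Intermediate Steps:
c = -3
Pow(Function('g')(Add(Add(-3, c), 3), 9), 2) = Pow(Mul(9, Add(Add(-3, -3), 3)), 2) = Pow(Mul(9, Add(-6, 3)), 2) = Pow(Mul(9, -3), 2) = Pow(-27, 2) = 729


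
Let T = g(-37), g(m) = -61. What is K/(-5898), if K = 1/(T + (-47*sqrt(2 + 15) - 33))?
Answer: -1/1801839 + sqrt(17)/3603678 ≈ 5.8915e-7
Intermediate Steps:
T = -61
K = 1/(-94 - 47*sqrt(17)) (K = 1/(-61 + (-47*sqrt(2 + 15) - 33)) = 1/(-61 + (-47*sqrt(17) - 33)) = 1/(-61 + (-33 - 47*sqrt(17))) = 1/(-94 - 47*sqrt(17)) ≈ -0.0034748)
K/(-5898) = (2/611 - sqrt(17)/611)/(-5898) = (2/611 - sqrt(17)/611)*(-1/5898) = -1/1801839 + sqrt(17)/3603678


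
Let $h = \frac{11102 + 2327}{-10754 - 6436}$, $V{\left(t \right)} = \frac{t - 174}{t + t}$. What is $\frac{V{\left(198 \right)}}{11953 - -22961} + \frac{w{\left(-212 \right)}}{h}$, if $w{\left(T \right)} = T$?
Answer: $\frac{2099400480109}{7736191749} \approx 271.37$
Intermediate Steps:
$V{\left(t \right)} = \frac{-174 + t}{2 t}$
$h = - \frac{13429}{17190}$ ($h = \frac{13429}{-17190} = 13429 \left(- \frac{1}{17190}\right) = - \frac{13429}{17190} \approx -0.78121$)
$\frac{V{\left(198 \right)}}{11953 - -22961} + \frac{w{\left(-212 \right)}}{h} = \frac{\frac{1}{2} \cdot \frac{1}{198} \left(-174 + 198\right)}{11953 - -22961} - \frac{212}{- \frac{13429}{17190}} = \frac{\frac{1}{2} \cdot \frac{1}{198} \cdot 24}{11953 + 22961} - - \frac{3644280}{13429} = \frac{2}{33 \cdot 34914} + \frac{3644280}{13429} = \frac{2}{33} \cdot \frac{1}{34914} + \frac{3644280}{13429} = \frac{1}{576081} + \frac{3644280}{13429} = \frac{2099400480109}{7736191749}$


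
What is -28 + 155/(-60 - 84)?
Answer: -4187/144 ≈ -29.076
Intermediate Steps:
-28 + 155/(-60 - 84) = -28 + 155/(-144) = -28 - 1/144*155 = -28 - 155/144 = -4187/144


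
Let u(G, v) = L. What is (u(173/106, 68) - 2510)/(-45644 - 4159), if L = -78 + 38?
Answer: 850/16601 ≈ 0.051202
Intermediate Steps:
L = -40
u(G, v) = -40
(u(173/106, 68) - 2510)/(-45644 - 4159) = (-40 - 2510)/(-45644 - 4159) = -2550/(-49803) = -2550*(-1/49803) = 850/16601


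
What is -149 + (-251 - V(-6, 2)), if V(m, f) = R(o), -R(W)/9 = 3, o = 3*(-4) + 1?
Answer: -373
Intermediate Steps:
o = -11 (o = -12 + 1 = -11)
R(W) = -27 (R(W) = -9*3 = -27)
V(m, f) = -27
-149 + (-251 - V(-6, 2)) = -149 + (-251 - 1*(-27)) = -149 + (-251 + 27) = -149 - 224 = -373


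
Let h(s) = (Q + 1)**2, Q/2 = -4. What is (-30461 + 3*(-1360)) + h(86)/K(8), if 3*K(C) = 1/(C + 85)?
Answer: -20870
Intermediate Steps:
Q = -8 (Q = 2*(-4) = -8)
K(C) = 1/(3*(85 + C)) (K(C) = 1/(3*(C + 85)) = 1/(3*(85 + C)))
h(s) = 49 (h(s) = (-8 + 1)**2 = (-7)**2 = 49)
(-30461 + 3*(-1360)) + h(86)/K(8) = (-30461 + 3*(-1360)) + 49/((1/(3*(85 + 8)))) = (-30461 - 4080) + 49/(((1/3)/93)) = -34541 + 49/(((1/3)*(1/93))) = -34541 + 49/(1/279) = -34541 + 49*279 = -34541 + 13671 = -20870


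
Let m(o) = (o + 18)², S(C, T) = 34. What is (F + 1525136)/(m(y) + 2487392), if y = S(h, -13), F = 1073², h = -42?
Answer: 892155/830032 ≈ 1.0748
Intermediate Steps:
F = 1151329
y = 34
m(o) = (18 + o)²
(F + 1525136)/(m(y) + 2487392) = (1151329 + 1525136)/((18 + 34)² + 2487392) = 2676465/(52² + 2487392) = 2676465/(2704 + 2487392) = 2676465/2490096 = 2676465*(1/2490096) = 892155/830032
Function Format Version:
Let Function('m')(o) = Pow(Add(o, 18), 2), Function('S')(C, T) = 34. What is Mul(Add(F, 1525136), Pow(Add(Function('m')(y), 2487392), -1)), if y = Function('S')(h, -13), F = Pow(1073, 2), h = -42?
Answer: Rational(892155, 830032) ≈ 1.0748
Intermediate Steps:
F = 1151329
y = 34
Function('m')(o) = Pow(Add(18, o), 2)
Mul(Add(F, 1525136), Pow(Add(Function('m')(y), 2487392), -1)) = Mul(Add(1151329, 1525136), Pow(Add(Pow(Add(18, 34), 2), 2487392), -1)) = Mul(2676465, Pow(Add(Pow(52, 2), 2487392), -1)) = Mul(2676465, Pow(Add(2704, 2487392), -1)) = Mul(2676465, Pow(2490096, -1)) = Mul(2676465, Rational(1, 2490096)) = Rational(892155, 830032)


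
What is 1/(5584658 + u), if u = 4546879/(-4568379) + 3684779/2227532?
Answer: 10176210410628/56830661584545475837 ≈ 1.7906e-7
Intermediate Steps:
u = 6705148530613/10176210410628 (u = 4546879*(-1/4568379) + 3684779*(1/2227532) = -4546879/4568379 + 3684779/2227532 = 6705148530613/10176210410628 ≈ 0.65890)
1/(5584658 + u) = 1/(5584658 + 6705148530613/10176210410628) = 1/(56830661584545475837/10176210410628) = 10176210410628/56830661584545475837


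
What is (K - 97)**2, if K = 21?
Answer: 5776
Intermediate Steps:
(K - 97)**2 = (21 - 97)**2 = (-76)**2 = 5776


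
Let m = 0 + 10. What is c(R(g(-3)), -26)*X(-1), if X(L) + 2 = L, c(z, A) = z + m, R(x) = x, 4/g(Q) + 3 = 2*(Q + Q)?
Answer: -146/5 ≈ -29.200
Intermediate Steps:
g(Q) = 4/(-3 + 4*Q) (g(Q) = 4/(-3 + 2*(Q + Q)) = 4/(-3 + 2*(2*Q)) = 4/(-3 + 4*Q))
m = 10
c(z, A) = 10 + z (c(z, A) = z + 10 = 10 + z)
X(L) = -2 + L
c(R(g(-3)), -26)*X(-1) = (10 + 4/(-3 + 4*(-3)))*(-2 - 1) = (10 + 4/(-3 - 12))*(-3) = (10 + 4/(-15))*(-3) = (10 + 4*(-1/15))*(-3) = (10 - 4/15)*(-3) = (146/15)*(-3) = -146/5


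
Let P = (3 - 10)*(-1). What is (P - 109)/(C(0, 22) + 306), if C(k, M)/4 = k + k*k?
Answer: -1/3 ≈ -0.33333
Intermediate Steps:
C(k, M) = 4*k + 4*k**2 (C(k, M) = 4*(k + k*k) = 4*(k + k**2) = 4*k + 4*k**2)
P = 7 (P = -7*(-1) = 7)
(P - 109)/(C(0, 22) + 306) = (7 - 109)/(4*0*(1 + 0) + 306) = -102/(4*0*1 + 306) = -102/(0 + 306) = -102/306 = -102*1/306 = -1/3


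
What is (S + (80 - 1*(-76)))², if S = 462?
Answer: 381924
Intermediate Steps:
(S + (80 - 1*(-76)))² = (462 + (80 - 1*(-76)))² = (462 + (80 + 76))² = (462 + 156)² = 618² = 381924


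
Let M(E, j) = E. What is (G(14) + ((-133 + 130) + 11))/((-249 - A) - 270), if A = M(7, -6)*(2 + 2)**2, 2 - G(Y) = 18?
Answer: 8/631 ≈ 0.012678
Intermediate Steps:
G(Y) = -16 (G(Y) = 2 - 1*18 = 2 - 18 = -16)
A = 112 (A = 7*(2 + 2)**2 = 7*4**2 = 7*16 = 112)
(G(14) + ((-133 + 130) + 11))/((-249 - A) - 270) = (-16 + ((-133 + 130) + 11))/((-249 - 1*112) - 270) = (-16 + (-3 + 11))/((-249 - 112) - 270) = (-16 + 8)/(-361 - 270) = -8/(-631) = -8*(-1/631) = 8/631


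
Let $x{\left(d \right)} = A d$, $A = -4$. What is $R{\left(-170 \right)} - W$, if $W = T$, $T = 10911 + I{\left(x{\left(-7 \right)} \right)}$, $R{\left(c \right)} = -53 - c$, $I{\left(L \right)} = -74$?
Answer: $-10720$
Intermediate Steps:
$x{\left(d \right)} = - 4 d$
$T = 10837$ ($T = 10911 - 74 = 10837$)
$W = 10837$
$R{\left(-170 \right)} - W = \left(-53 - -170\right) - 10837 = \left(-53 + 170\right) - 10837 = 117 - 10837 = -10720$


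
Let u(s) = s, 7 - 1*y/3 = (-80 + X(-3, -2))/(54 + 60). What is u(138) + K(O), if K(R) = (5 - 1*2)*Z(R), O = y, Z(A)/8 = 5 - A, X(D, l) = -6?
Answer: -5706/19 ≈ -300.32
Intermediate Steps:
y = 442/19 (y = 21 - 3*(-80 - 6)/(54 + 60) = 21 - (-258)/114 = 21 - 3*(-43/57) = 21 + 43/19 = 442/19 ≈ 23.263)
Z(A) = 40 - 8*A (Z(A) = 8*(5 - A) = 40 - 8*A)
O = 442/19 ≈ 23.263
K(R) = 120 - 24*R (K(R) = (5 - 1*2)*(40 - 8*R) = (5 - 2)*(40 - 8*R) = 3*(40 - 8*R) = 120 - 24*R)
u(138) + K(O) = 138 + (120 - 24*442/19) = 138 + (120 - 10608/19) = 138 - 8328/19 = -5706/19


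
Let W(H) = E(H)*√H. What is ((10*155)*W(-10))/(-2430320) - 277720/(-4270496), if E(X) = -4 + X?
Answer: 34715/533812 + 1085*I*√10/121516 ≈ 0.065032 + 0.028236*I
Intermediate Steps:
W(H) = √H*(-4 + H) (W(H) = (-4 + H)*√H = √H*(-4 + H))
((10*155)*W(-10))/(-2430320) - 277720/(-4270496) = ((10*155)*(√(-10)*(-4 - 10)))/(-2430320) - 277720/(-4270496) = (1550*((I*√10)*(-14)))*(-1/2430320) - 277720*(-1/4270496) = (1550*(-14*I*√10))*(-1/2430320) + 34715/533812 = -21700*I*√10*(-1/2430320) + 34715/533812 = 1085*I*√10/121516 + 34715/533812 = 34715/533812 + 1085*I*√10/121516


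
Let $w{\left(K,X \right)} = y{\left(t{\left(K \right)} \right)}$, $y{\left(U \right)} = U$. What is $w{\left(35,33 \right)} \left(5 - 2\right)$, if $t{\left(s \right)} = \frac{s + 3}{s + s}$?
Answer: $\frac{57}{35} \approx 1.6286$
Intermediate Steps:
$t{\left(s \right)} = \frac{3 + s}{2 s}$
$w{\left(K,X \right)} = \frac{3 + K}{2 K}$
$w{\left(35,33 \right)} \left(5 - 2\right) = \frac{3 + 35}{2 \cdot 35} \left(5 - 2\right) = \frac{1}{2} \cdot \frac{1}{35} \cdot 38 \cdot 3 = \frac{19}{35} \cdot 3 = \frac{57}{35}$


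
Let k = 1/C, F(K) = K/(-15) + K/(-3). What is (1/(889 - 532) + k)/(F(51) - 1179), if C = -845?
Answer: -488/361817001 ≈ -1.3487e-6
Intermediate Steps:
F(K) = -2*K/5 (F(K) = K*(-1/15) + K*(-⅓) = -K/15 - K/3 = -2*K/5)
k = -1/845 (k = 1/(-845) = -1/845 ≈ -0.0011834)
(1/(889 - 532) + k)/(F(51) - 1179) = (1/(889 - 532) - 1/845)/(-⅖*51 - 1179) = (1/357 - 1/845)/(-102/5 - 1179) = (1/357 - 1/845)/(-5997/5) = (488/301665)*(-5/5997) = -488/361817001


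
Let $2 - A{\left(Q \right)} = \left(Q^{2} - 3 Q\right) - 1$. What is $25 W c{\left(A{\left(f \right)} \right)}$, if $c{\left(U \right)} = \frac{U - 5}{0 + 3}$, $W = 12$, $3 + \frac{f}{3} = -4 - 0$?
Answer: $-50600$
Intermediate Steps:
$f = -21$ ($f = -9 + 3 \left(-4 - 0\right) = -9 + 3 \left(-4 + 0\right) = -9 + 3 \left(-4\right) = -9 - 12 = -21$)
$A{\left(Q \right)} = 3 - Q^{2} + 3 Q$ ($A{\left(Q \right)} = 2 - \left(\left(Q^{2} - 3 Q\right) - 1\right) = 2 - \left(-1 + Q^{2} - 3 Q\right) = 2 + \left(1 - Q^{2} + 3 Q\right) = 3 - Q^{2} + 3 Q$)
$c{\left(U \right)} = - \frac{5}{3} + \frac{U}{3}$ ($c{\left(U \right)} = \frac{-5 + U}{3} = \left(-5 + U\right) \frac{1}{3} = - \frac{5}{3} + \frac{U}{3}$)
$25 W c{\left(A{\left(f \right)} \right)} = 25 \cdot 12 \left(- \frac{5}{3} + \frac{3 - \left(-21\right)^{2} + 3 \left(-21\right)}{3}\right) = 300 \left(- \frac{5}{3} + \frac{3 - 441 - 63}{3}\right) = 300 \left(- \frac{5}{3} + \frac{1}{3} \left(-501\right)\right) = 300 \left(- \frac{5}{3} - 167\right) = 300 \left(- \frac{506}{3}\right) = -50600$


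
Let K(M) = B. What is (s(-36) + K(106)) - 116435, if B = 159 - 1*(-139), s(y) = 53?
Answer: -116084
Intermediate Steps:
B = 298 (B = 159 + 139 = 298)
K(M) = 298
(s(-36) + K(106)) - 116435 = (53 + 298) - 116435 = 351 - 116435 = -116084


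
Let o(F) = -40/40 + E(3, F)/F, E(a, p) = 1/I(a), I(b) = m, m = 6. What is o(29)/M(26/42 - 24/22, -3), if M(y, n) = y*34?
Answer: 13321/214948 ≈ 0.061973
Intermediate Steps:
I(b) = 6
M(y, n) = 34*y
E(a, p) = 1/6
o(F) = -1 + 1/(6*F) (o(F) = -40/40 + 1/(6*F) = -40*1/40 + 1/(6*F) = -1 + 1/(6*F))
o(29)/M(26/42 - 24/22, -3) = ((1/6 - 1*29)/29)/((34*(26/42 - 24/22))) = ((1/6 - 29)/29)/((34*(26*(1/42) - 24*1/22))) = ((1/29)*(-173/6))/((34*(13/21 - 12/11))) = -173/(174*(34*(-109/231))) = -173/(174*(-3706/231)) = -173/174*(-231/3706) = 13321/214948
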